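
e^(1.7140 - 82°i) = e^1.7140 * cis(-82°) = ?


e^1.7140 = 5.5511
cos(-82°) = 0.139173
sin(-82°) = -0.99027
Real = 5.5511*0.139173 = 0.7726
Imag = 5.5511*(-0.99027) = -5.4971

0.7726 - 5.4971i


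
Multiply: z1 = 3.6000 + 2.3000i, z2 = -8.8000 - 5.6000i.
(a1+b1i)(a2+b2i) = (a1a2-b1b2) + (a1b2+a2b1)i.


Real = 3.6*(-8.8) - 2.3*(-5.6) = -31.68 - (-12.88) = -18.8
Imag = 3.6*(-5.6) - (8.8)*2.3 = -20.16 - (20.24) = -40.4

-18.8000 - 40.4000i


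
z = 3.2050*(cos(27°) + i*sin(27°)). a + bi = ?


a = 3.2050*cos(27°) = 3.2050*0.891 = 2.8557
b = 3.2050*sin(27°) = 3.2050*0.45399 = 1.4550

2.8557 + 1.4550i


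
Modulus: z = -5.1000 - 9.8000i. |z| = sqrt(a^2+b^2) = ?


|z| = sqrt((-5.1)^2 + (-9.8)^2) = sqrt(26.01 + 96.04) = sqrt(122.05) = 11.0476

|z| = 11.0476


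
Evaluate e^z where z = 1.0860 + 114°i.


e^1.0860 = 2.9624
cos(114°) = -0.40674
sin(114°) = 0.91355
Real = 2.9624*(-0.40674) = -1.2049
Imag = 2.9624*0.91355 = 2.7063

-1.2049 + 2.7063i


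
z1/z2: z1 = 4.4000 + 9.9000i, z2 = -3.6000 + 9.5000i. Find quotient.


Conjugate of z2 = -3.6000 - 9.5000i
Numerator: (4.4000 + 9.9000i)(-3.6000 - 9.5000i) = 78.2100 - 77.4400i
Denominator: (-3.6)^2 + 9.5^2 = 103.21
Result = (78.2100 - 77.4400i)/103.21

0.7578 - 0.7503i


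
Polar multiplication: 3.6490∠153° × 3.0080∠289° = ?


r = 3.6490 * 3.0080 = 10.9762
theta = 153° + 289° = 442° = 82° (mod 360)

10.9762 cis(82°)


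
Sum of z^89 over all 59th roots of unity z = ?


The roots are w_k = w^k with w = e^(2*pi*i/59), and (w^k)^89 = (w^89)^k.
So S = 1 + u + u^2 + ... + u^(58) with u = w^89.
89 = 1*59 + 30, so 89 is not a multiple of 59: u = (w^59)^1 * w^30 = w^30 ≠ 1 (w is a primitive 59th root), while u^59 = (w^59)^89 = 1.
Geometric series: S = (1 - u^59)/(1 - u) = (1 - 1)/(1 - u) = 0

S = 0


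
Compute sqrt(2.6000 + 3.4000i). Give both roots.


|z| = sqrt(6.76+11.56) = 4.2802
sqrt((|z|+a)/2) = sqrt((4.2802+2.6)/2) = sqrt(3.4401) = 1.8547
sqrt((|z|-a)/2) = sqrt((4.2802-2.6)/2) = sqrt(0.8401) = 0.9166

±(1.8547 + 0.9166i) i.e. 1.8547 + 0.9166i and -1.8547 - 0.9166i


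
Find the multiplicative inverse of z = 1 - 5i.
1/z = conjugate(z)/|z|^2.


|z|^2 = 1+25 = 26
1/z = (1 + 5i)/26

1/z = 0.0385 + 0.1923i


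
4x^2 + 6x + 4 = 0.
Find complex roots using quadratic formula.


disc = 6^2 - 4*4*4 = 36 - 64 = -28
sqrt(|disc|) = sqrt(28) = 5.2915
Real part = -6/(2*4) = -0.7500
Imag part = 5.2915/(2*4) = 0.6614

-0.7500 ± 0.6614i


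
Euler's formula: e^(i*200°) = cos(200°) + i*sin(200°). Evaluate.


cos(200°) = -0.9397
sin(200°) = -0.3420

e^(i*200°) = -0.9397 - 0.3420i


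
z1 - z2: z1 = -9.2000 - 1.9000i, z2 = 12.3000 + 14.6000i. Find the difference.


Real: -9.2 - 12.3 = -21.5
Imag: -1.9 - 14.6 = -16.5

-21.5000 - 16.5000i


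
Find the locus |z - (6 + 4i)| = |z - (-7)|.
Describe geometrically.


Equal distances means the locus is the perpendicular bisector of z1 and z2.
Midpoint = ((6+(-7))/2, (4+0)/2) = (-0.5000, 2.0000)

Perpendicular bisector through (-0.5000, 2.0000)


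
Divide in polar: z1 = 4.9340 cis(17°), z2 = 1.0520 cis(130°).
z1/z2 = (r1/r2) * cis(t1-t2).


r = 4.9340 / 1.0520 = 4.6901
theta = 17° - 130° = -113° = 247° (mod 360)

4.6901 cis(247°)


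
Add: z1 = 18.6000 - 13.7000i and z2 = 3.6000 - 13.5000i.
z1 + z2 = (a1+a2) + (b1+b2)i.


Real: 18.6 + 3.6 = 22.2
Imag: -13.7 - 13.5 = -27.2

22.2000 - 27.2000i


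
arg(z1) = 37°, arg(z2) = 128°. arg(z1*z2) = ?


arg(z1*z2) = 37° + 128° = 165°
Normalized to (-180°, 180°]: 165°

165°


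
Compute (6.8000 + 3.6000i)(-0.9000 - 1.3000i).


Real = 6.8*(-0.9) - 3.6*(-1.3) = -6.12 - (-4.68) = -1.44
Imag = 6.8*(-1.3) - (0.9)*3.6 = -8.84 - (3.24) = -12.08

-1.4400 - 12.0800i


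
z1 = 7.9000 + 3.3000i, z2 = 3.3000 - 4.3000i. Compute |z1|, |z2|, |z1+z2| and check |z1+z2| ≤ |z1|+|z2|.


|z1| = sqrt(7.9^2 + 3.3^2) = sqrt(73.3) = 8.5615
|z2| = sqrt(3.3^2 + (-4.3)^2) = sqrt(29.38) = 5.4203
z1+z2 = 11.2000 - i
|z1+z2| = sqrt(126.44) = 11.2446
|z1|+|z2| = 8.5615 + 5.4203 = 13.9818

|z1+z2| = 11.2446 ≤ |z1|+|z2| = 13.9818 (verified)


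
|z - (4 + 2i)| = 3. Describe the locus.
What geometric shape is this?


|z - z0| = r is a circle with center z0 and radius r.
Center = (4, 2), radius = 3

Circle with center (4, 2) and radius 3


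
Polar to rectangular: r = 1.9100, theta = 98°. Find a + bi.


a = 1.9100*cos(98°) = 1.9100*(-0.13917) = -0.2658
b = 1.9100*sin(98°) = 1.9100*0.99027 = 1.8914

-0.2658 + 1.8914i


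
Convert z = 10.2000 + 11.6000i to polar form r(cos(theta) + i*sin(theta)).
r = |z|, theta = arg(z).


r = sqrt(104.04+134.56) = sqrt(238.6) = 15.4467
theta = atan2(11.6, 10.2) = 48.6745 degrees

r = 15.4467, theta = 48.6745 degrees


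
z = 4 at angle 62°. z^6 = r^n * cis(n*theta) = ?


r^6 = 4^6 = 4096
n*theta = 6*62° = 372° = 12° (mod 360)
a = 4096*cos(12°) = 4006.4926
b = 4096*sin(12°) = 851.6063

4096 cis(12°) = 4006.4926 + 851.6063i


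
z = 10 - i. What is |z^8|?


|z| = sqrt(100+1) = sqrt(101) = 10.0499
|z^8| = |z|^8 = (sqrt(101))^8 = 101^4 = 104060401

|z^8| = 104060401


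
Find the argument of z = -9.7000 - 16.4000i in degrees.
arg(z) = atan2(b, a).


Re = -9.7, Im = -16.4
arg = atan2(-16.4, -9.7) = -120.6028 degrees

arg(z) = -120.6028 degrees


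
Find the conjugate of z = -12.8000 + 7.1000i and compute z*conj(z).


z_bar = -12.8000 - 7.1000i
z*z_bar = (-12.8)^2 + 7.1^2 = 163.84 + 50.41 = 214.25

z_bar = -12.8000 - 7.1000i, z*z_bar = 214.25


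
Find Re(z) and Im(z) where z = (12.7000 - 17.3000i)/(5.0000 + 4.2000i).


Multiply by conjugate: (12.7000 - 17.3000i)(5.0000 - 4.2000i) / (5^2 + 4.2^2)
Numerator real = 12.7*5 - (17.3)*4.2 = -9.16
Numerator imag = -17.3*5 - 12.7*4.2 = -139.84
Denominator = 42.64
Re(z) = -9.16/42.64 = -0.2148
Im(z) = -139.84/42.64 = -3.2795

Re(z) = -0.2148, Im(z) = -3.2795


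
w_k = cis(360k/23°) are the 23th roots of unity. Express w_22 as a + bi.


Angle = 360*22/23 = 344.3478°
a = cos(344.3478°) = 0.9629
b = sin(344.3478°) = -0.2698

0.9629 - 0.2698i


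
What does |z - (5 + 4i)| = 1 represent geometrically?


|z - z0| = r is a circle with center z0 and radius r.
Center = (5, 4), radius = 1

Circle with center (5, 4) and radius 1


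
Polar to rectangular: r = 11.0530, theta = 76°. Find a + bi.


a = 11.0530*cos(76°) = 11.0530*0.241922 = 2.6740
b = 11.0530*sin(76°) = 11.0530*0.9703 = 10.7247

2.6740 + 10.7247i


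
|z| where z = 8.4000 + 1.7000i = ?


|z| = sqrt(8.4^2 + 1.7^2) = sqrt(70.56 + 2.89) = sqrt(73.45) = 8.5703

|z| = 8.5703


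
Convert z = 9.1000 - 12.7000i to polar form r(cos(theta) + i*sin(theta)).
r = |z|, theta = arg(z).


r = sqrt(82.81+161.29) = sqrt(244.1) = 15.6237
theta = atan2(-12.7, 9.1) = -54.3771 degrees

r = 15.6237, theta = -54.3771 degrees


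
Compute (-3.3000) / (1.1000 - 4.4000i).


Conjugate of z2 = 1.1000 + 4.4000i
Numerator: (-3.3000)(1.1000 + 4.4000i) = -3.6300 - 14.5200i
Denominator: 1.1^2 + (-4.4)^2 = 20.57
Result = (-3.6300 - 14.5200i)/20.57

-0.1765 - 0.7059i


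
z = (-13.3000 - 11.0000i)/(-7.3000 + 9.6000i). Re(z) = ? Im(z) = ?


Multiply by conjugate: (-13.3000 - 11.0000i)(-7.3000 - 9.6000i) / ((-7.3)^2 + 9.6^2)
Numerator real = -13.3*(-7.3) - (11)*9.6 = -8.51
Numerator imag = -11*(-7.3) - (-13.3)*9.6 = 207.98
Denominator = 145.45
Re(z) = -8.51/145.45 = -0.0585
Im(z) = 207.98/145.45 = 1.4299

Re(z) = -0.0585, Im(z) = 1.4299


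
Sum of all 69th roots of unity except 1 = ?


With w = e^(2*pi*i/69), all 69 of the 69th roots of unity w^0 = 1, w, ..., w^(68) sum to 0: 1 + w + ... + w^(68) = (1 - w^69)/(1 - w) = 0 since w^69 = 1, w ≠ 1.
Removing the root 1: w + w^2 + ... + w^(68) = 0 - 1 = -1

Sum = -1


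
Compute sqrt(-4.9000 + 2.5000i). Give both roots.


|z| = sqrt(24.01+6.25) = 5.5009
sqrt((|z|+a)/2) = sqrt((5.5009+(-4.9))/2) = sqrt(0.3005) = 0.5481
sqrt((|z|-a)/2) = sqrt((5.5009-(-4.9))/2) = sqrt(5.2005) = 2.2805

±(0.5481 + 2.2805i) i.e. 0.5481 + 2.2805i and -0.5481 - 2.2805i


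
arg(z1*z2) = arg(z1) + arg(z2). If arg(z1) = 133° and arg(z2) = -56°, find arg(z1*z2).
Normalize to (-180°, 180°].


arg(z1*z2) = 133° - 56° = 77°
Normalized to (-180°, 180°]: 77°

77°


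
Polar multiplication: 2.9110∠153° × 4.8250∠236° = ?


r = 2.9110 * 4.8250 = 14.0456
theta = 153° + 236° = 389° = 29° (mod 360)

14.0456 cis(29°)


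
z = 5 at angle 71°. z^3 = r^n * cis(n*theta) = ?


r^3 = 5^3 = 125
n*theta = 3*71° = 213° = 213° (mod 360)
a = 125*cos(213°) = -104.8338
b = 125*sin(213°) = -68.0799

125 cis(213°) = -104.8338 - 68.0799i


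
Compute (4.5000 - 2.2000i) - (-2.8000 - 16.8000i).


Real: 4.5 + 2.8 = 7.3
Imag: -2.2 + 16.8 = 14.6

7.3000 + 14.6000i


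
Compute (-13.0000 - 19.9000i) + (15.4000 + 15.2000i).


Real: -13 + 15.4 = 2.4
Imag: -19.9 + 15.2 = -4.7

2.4000 - 4.7000i


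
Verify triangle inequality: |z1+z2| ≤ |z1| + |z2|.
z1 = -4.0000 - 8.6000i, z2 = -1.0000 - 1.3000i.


|z1| = sqrt((-4)^2 + (-8.6)^2) = sqrt(89.96) = 9.4847
|z2| = sqrt((-1)^2 + (-1.3)^2) = sqrt(2.69) = 1.6401
z1+z2 = -5.0000 - 9.9000i
|z1+z2| = sqrt(123.01) = 11.0910
|z1|+|z2| = 9.4847 + 1.6401 = 11.1248

|z1+z2| = 11.0910 ≤ |z1|+|z2| = 11.1248 (verified)


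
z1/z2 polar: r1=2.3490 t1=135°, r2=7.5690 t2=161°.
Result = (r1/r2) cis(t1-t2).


r = 2.3490 / 7.5690 = 0.3103
theta = 135° - 161° = -26° = 334° (mod 360)

0.3103 cis(334°)


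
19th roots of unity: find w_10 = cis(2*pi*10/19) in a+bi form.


Angle = 360*10/19 = 189.4737°
a = cos(189.4737°) = -0.9864
b = sin(189.4737°) = -0.1646

-0.9864 - 0.1646i


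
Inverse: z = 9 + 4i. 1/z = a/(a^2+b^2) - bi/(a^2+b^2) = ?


|z|^2 = 81+16 = 97
1/z = (9 - 4i)/97

1/z = 0.0928 - 0.0412i


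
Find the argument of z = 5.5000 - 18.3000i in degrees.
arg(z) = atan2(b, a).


Re = 5.5, Im = -18.3
arg = atan2(-18.3, 5.5) = -73.2720 degrees

arg(z) = -73.2720 degrees


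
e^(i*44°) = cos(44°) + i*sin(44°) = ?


cos(44°) = 0.7193
sin(44°) = 0.6947

e^(i*44°) = 0.7193 + 0.6947i


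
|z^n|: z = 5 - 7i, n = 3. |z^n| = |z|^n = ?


|z| = sqrt(25+49) = sqrt(74) = 8.6023
|z^3| = |z|^3 = (sqrt(74))^3 = 74*sqrt(74)

|z^3| = 74*sqrt(74) ≈ 636.5721


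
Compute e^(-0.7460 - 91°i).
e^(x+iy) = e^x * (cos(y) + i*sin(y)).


e^-0.7460 = 0.4743
cos(-91°) = -0.0175
sin(-91°) = -0.9998
Real = 0.4743*(-0.0175) = -0.0083
Imag = 0.4743*(-0.9998) = -0.4742

-0.0083 - 0.4742i


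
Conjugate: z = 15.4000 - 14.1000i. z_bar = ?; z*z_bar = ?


z_bar = 15.4000 + 14.1000i
z*z_bar = 15.4^2 + (-14.1)^2 = 237.16 + 198.81 = 435.97

z_bar = 15.4000 + 14.1000i, z*z_bar = 435.97


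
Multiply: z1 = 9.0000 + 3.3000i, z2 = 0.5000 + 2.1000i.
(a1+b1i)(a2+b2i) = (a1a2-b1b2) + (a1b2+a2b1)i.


Real = 9*0.5 - 3.3*2.1 = 4.5 - 6.93 = -2.43
Imag = 9*2.1 + 0.5*3.3 = 18.9 + 1.65 = 20.55

-2.4300 + 20.5500i


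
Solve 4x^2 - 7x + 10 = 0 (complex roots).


disc = (-7)^2 - 4*4*10 = 49 - 160 = -111
sqrt(|disc|) = sqrt(111) = 10.5357
Real part = 7/(2*4) = 0.8750
Imag part = 10.5357/(2*4) = 1.3170

0.8750 ± 1.3170i


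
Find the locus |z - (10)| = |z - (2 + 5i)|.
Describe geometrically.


Equal distances means the locus is the perpendicular bisector of z1 and z2.
Midpoint = ((10+2)/2, (0+5)/2) = (6.0000, 2.5000)

Perpendicular bisector through (6.0000, 2.5000)


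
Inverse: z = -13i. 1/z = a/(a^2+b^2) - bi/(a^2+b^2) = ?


|z|^2 = 0+169 = 169
1/z = (0 + 13i)/169

1/z = 0 + 0.0769i


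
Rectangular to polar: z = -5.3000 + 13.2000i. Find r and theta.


r = sqrt(28.09+174.24) = sqrt(202.33) = 14.2243
theta = atan2(13.2, -5.3) = 111.8762 degrees

r = 14.2243, theta = 111.8762 degrees


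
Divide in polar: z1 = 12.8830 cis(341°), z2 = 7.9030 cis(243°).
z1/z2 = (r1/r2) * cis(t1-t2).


r = 12.8830 / 7.9030 = 1.6301
theta = 341° - 243° = 98° = 98° (mod 360)

1.6301 cis(98°)


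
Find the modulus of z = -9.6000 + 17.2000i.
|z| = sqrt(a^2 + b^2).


|z| = sqrt((-9.6)^2 + 17.2^2) = sqrt(92.16 + 295.84) = sqrt(388) = 19.6977

|z| = 19.6977


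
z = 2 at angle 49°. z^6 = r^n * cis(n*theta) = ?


r^6 = 2^6 = 64
n*theta = 6*49° = 294° = 294° (mod 360)
a = 64*cos(294°) = 26.0311
b = 64*sin(294°) = -58.4669

64 cis(294°) = 26.0311 - 58.4669i


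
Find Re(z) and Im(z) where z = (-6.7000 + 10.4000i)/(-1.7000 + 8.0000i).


Multiply by conjugate: (-6.7000 + 10.4000i)(-1.7000 - 8.0000i) / ((-1.7)^2 + 8^2)
Numerator real = -6.7*(-1.7) + 10.4*8 = 94.59
Numerator imag = 10.4*(-1.7) - (-6.7)*8 = 35.92
Denominator = 66.89
Re(z) = 94.59/66.89 = 1.4141
Im(z) = 35.92/66.89 = 0.5370

Re(z) = 1.4141, Im(z) = 0.5370


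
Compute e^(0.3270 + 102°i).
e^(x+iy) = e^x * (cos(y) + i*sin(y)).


e^0.3270 = 1.3868
cos(102°) = -0.2079
sin(102°) = 0.97815
Real = 1.3868*(-0.2079) = -0.2883
Imag = 1.3868*0.97815 = 1.3565

-0.2883 + 1.3565i


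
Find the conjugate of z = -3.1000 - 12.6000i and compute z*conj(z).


z_bar = -3.1000 + 12.6000i
z*z_bar = (-3.1)^2 + (-12.6)^2 = 9.61 + 158.76 = 168.37

z_bar = -3.1000 + 12.6000i, z*z_bar = 168.37


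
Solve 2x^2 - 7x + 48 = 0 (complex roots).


disc = (-7)^2 - 4*2*48 = 49 - 384 = -335
sqrt(|disc|) = sqrt(335) = 18.3030
Real part = 7/(2*2) = 1.7500
Imag part = 18.3030/(2*2) = 4.5758

1.7500 ± 4.5758i


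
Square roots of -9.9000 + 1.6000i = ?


|z| = sqrt(98.01+2.56) = 10.0285
sqrt((|z|+a)/2) = sqrt((10.0285+(-9.9))/2) = sqrt(0.0642) = 0.2534
sqrt((|z|-a)/2) = sqrt((10.0285-(-9.9))/2) = sqrt(9.9642) = 3.1566

±(0.2534 + 3.1566i) i.e. 0.2534 + 3.1566i and -0.2534 - 3.1566i


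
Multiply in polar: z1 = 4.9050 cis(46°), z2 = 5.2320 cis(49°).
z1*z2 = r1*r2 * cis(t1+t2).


r = 4.9050 * 5.2320 = 25.6630
theta = 46° + 49° = 95° = 95° (mod 360)

25.6630 cis(95°)


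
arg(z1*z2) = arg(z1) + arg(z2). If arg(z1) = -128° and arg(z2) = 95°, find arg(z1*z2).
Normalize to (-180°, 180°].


arg(z1*z2) = -128° + 95° = -33°
Normalized to (-180°, 180°]: -33°

-33°


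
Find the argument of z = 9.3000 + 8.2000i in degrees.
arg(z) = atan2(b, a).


Re = 9.3, Im = 8.2
arg = atan2(8.2, 9.3) = 41.4033 degrees

arg(z) = 41.4033 degrees


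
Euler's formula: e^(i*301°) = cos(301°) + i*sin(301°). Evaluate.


cos(301°) = 0.5150
sin(301°) = -0.8572

e^(i*301°) = 0.5150 - 0.8572i


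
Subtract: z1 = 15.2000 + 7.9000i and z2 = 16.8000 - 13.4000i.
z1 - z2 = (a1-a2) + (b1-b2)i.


Real: 15.2 - 16.8 = -1.6
Imag: 7.9 + 13.4 = 21.3

-1.6000 + 21.3000i


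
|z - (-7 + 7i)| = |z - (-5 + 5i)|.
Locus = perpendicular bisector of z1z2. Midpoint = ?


Equal distances means the locus is the perpendicular bisector of z1 and z2.
Midpoint = ((-7+(-5))/2, (7+5)/2) = (-6.0000, 6.0000)

Perpendicular bisector through (-6.0000, 6.0000)


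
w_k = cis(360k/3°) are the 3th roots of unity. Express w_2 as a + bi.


Angle = 360*2/3 = 240°
a = cos(240°) = -0.5000
b = sin(240°) = -0.8660

-0.5000 - 0.8660i


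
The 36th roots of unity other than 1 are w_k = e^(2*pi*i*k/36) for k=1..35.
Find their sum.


With w = e^(2*pi*i/36), all 36 of the 36th roots of unity w^0 = 1, w, ..., w^(35) sum to 0: 1 + w + ... + w^(35) = (1 - w^36)/(1 - w) = 0 since w^36 = 1, w ≠ 1.
Removing the root 1: w + w^2 + ... + w^(35) = 0 - 1 = -1

Sum = -1


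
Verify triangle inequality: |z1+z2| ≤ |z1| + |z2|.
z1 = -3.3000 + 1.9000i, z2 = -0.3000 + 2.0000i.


|z1| = sqrt((-3.3)^2 + 1.9^2) = sqrt(14.5) = 3.8079
|z2| = sqrt((-0.3)^2 + 2^2) = sqrt(4.09) = 2.0224
z1+z2 = -3.6000 + 3.9000i
|z1+z2| = sqrt(28.17) = 5.3075
|z1|+|z2| = 3.8079 + 2.0224 = 5.8303

|z1+z2| = 5.3075 ≤ |z1|+|z2| = 5.8303 (verified)


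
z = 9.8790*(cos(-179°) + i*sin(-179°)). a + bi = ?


a = 9.8790*cos(-179°) = 9.8790*(-0.99985) = -9.8775
b = 9.8790*sin(-179°) = 9.8790*(-0.01745) = -0.1724

-9.8775 - 0.1724i


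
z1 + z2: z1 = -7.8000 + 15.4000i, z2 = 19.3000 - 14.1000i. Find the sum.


Real: -7.8 + 19.3 = 11.5
Imag: 15.4 - 14.1 = 1.3

11.5000 + 1.3000i


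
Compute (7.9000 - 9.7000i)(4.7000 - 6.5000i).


Real = 7.9*4.7 - (-9.7)*(-6.5) = 37.13 - 63.05 = -25.92
Imag = 7.9*(-6.5) + 4.7*(-9.7) = -51.35 - (45.59) = -96.94

-25.9200 - 96.9400i


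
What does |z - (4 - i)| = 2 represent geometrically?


|z - z0| = r is a circle with center z0 and radius r.
Center = (4, -1), radius = 2

Circle with center (4, -1) and radius 2


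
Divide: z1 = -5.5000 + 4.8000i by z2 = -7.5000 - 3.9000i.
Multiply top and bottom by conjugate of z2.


Conjugate of z2 = -7.5000 + 3.9000i
Numerator: (-5.5000 + 4.8000i)(-7.5000 + 3.9000i) = 22.5300 - 57.4500i
Denominator: (-7.5)^2 + (-3.9)^2 = 71.46
Result = (22.5300 - 57.4500i)/71.46

0.3153 - 0.8039i


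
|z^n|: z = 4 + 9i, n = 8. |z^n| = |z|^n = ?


|z| = sqrt(16+81) = sqrt(97) = 9.8489
|z^8| = |z|^8 = (sqrt(97))^8 = 97^4 = 88529281

|z^8| = 88529281


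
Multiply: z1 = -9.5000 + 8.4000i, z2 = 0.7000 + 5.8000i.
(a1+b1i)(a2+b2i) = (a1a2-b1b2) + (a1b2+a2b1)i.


Real = -9.5*0.7 - 8.4*5.8 = -6.65 - 48.72 = -55.37
Imag = -9.5*5.8 + 0.7*8.4 = -55.1 + 5.88 = -49.22

-55.3700 - 49.2200i


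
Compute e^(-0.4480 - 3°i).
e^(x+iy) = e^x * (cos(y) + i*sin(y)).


e^-0.4480 = 0.6389
cos(-3°) = 0.9986
sin(-3°) = -0.0523
Real = 0.6389*0.9986 = 0.6380
Imag = 0.6389*(-0.0523) = -0.0334

0.6380 - 0.0334i


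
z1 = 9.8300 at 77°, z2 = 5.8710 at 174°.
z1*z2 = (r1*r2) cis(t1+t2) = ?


r = 9.8300 * 5.8710 = 57.7119
theta = 77° + 174° = 251° = 251° (mod 360)

57.7119 cis(251°)


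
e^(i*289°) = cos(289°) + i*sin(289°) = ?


cos(289°) = 0.3256
sin(289°) = -0.9455

e^(i*289°) = 0.3256 - 0.9455i


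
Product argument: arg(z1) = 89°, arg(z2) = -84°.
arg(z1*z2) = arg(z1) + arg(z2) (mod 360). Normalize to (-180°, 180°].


arg(z1*z2) = 89° - 84° = 5°
Normalized to (-180°, 180°]: 5°

5°


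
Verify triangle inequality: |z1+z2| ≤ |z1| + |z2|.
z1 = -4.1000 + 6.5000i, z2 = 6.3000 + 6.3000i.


|z1| = sqrt((-4.1)^2 + 6.5^2) = sqrt(59.06) = 7.6851
|z2| = sqrt(6.3^2 + 6.3^2) = sqrt(79.38) = 8.9095
z1+z2 = 2.2000 + 12.8000i
|z1+z2| = sqrt(168.68) = 12.9877
|z1|+|z2| = 7.6851 + 8.9095 = 16.5946

|z1+z2| = 12.9877 ≤ |z1|+|z2| = 16.5946 (verified)


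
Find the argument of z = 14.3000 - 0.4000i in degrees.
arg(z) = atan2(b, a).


Re = 14.3, Im = -0.4
arg = atan2(-0.4, 14.3) = -1.6023 degrees

arg(z) = -1.6023 degrees


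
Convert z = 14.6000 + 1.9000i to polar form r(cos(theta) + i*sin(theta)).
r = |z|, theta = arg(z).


r = sqrt(213.16+3.61) = sqrt(216.77) = 14.7231
theta = atan2(1.9, 14.6) = 7.4146 degrees

r = 14.7231, theta = 7.4146 degrees


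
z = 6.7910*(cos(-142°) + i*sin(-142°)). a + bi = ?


a = 6.7910*cos(-142°) = 6.7910*(-0.78801) = -5.3514
b = 6.7910*sin(-142°) = 6.7910*(-0.615661) = -4.1810

-5.3514 - 4.1810i


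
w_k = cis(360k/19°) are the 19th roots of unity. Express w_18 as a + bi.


Angle = 360*18/19 = 341.0526°
a = cos(341.0526°) = 0.9458
b = sin(341.0526°) = -0.3247

0.9458 - 0.3247i


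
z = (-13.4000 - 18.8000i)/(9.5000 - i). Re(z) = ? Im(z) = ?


Multiply by conjugate: (-13.4000 - 18.8000i)(9.5000 + i) / (9.5^2 + (-1)^2)
Numerator real = -13.4*9.5 - (18.8)*(-1) = -108.5
Numerator imag = -18.8*9.5 - (-13.4)*(-1) = -192
Denominator = 91.25
Re(z) = -108.5/91.25 = -1.1890
Im(z) = -192/91.25 = -2.1041

Re(z) = -1.1890, Im(z) = -2.1041


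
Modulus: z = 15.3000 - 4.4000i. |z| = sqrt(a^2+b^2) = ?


|z| = sqrt(15.3^2 + (-4.4)^2) = sqrt(234.09 + 19.36) = sqrt(253.45) = 15.9201

|z| = 15.9201


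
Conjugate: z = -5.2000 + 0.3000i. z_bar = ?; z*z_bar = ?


z_bar = -5.2000 - 0.3000i
z*z_bar = (-5.2)^2 + 0.3^2 = 27.04 + 0.09 = 27.13

z_bar = -5.2000 - 0.3000i, z*z_bar = 27.13


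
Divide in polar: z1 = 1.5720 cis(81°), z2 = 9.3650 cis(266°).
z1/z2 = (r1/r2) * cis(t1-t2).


r = 1.5720 / 9.3650 = 0.1679
theta = 81° - 266° = -185° = 175° (mod 360)

0.1679 cis(175°)


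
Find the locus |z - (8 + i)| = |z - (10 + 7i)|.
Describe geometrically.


Equal distances means the locus is the perpendicular bisector of z1 and z2.
Midpoint = ((8+10)/2, (1+7)/2) = (9.0000, 4.0000)

Perpendicular bisector through (9.0000, 4.0000)


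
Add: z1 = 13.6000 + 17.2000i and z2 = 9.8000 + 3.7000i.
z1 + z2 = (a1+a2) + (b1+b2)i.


Real: 13.6 + 9.8 = 23.4
Imag: 17.2 + 3.7 = 20.9

23.4000 + 20.9000i


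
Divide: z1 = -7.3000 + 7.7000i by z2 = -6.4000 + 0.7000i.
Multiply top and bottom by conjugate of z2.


Conjugate of z2 = -6.4000 - 0.7000i
Numerator: (-7.3000 + 7.7000i)(-6.4000 - 0.7000i) = 52.1100 - 44.1700i
Denominator: (-6.4)^2 + 0.7^2 = 41.45
Result = (52.1100 - 44.1700i)/41.45

1.2572 - 1.0656i


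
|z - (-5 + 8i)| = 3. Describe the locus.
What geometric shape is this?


|z - z0| = r is a circle with center z0 and radius r.
Center = (-5, 8), radius = 3

Circle with center (-5, 8) and radius 3


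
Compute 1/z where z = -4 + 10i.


|z|^2 = 16+100 = 116
1/z = (-4 - 10i)/116

1/z = -0.0345 - 0.0862i


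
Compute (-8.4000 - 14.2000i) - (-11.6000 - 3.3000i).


Real: -8.4 + 11.6 = 3.2
Imag: -14.2 + 3.3 = -10.9

3.2000 - 10.9000i


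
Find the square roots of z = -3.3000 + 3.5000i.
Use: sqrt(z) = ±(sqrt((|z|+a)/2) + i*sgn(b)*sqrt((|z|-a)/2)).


|z| = sqrt(10.89+12.25) = 4.8104
sqrt((|z|+a)/2) = sqrt((4.8104+(-3.3))/2) = sqrt(0.7552) = 0.8690
sqrt((|z|-a)/2) = sqrt((4.8104-(-3.3))/2) = sqrt(4.0552) = 2.0138

±(0.8690 + 2.0138i) i.e. 0.8690 + 2.0138i and -0.8690 - 2.0138i


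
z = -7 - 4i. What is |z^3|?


|z| = sqrt(49+16) = sqrt(65) = 8.0623
|z^3| = |z|^3 = (sqrt(65))^3 = 65*sqrt(65)

|z^3| = 65*sqrt(65) ≈ 524.0468


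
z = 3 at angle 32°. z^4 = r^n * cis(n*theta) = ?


r^4 = 3^4 = 81
n*theta = 4*32° = 128° = 128° (mod 360)
a = 81*cos(128°) = -49.8686
b = 81*sin(128°) = 63.8289

81 cis(128°) = -49.8686 + 63.8289i


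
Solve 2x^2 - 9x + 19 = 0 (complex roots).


disc = (-9)^2 - 4*2*19 = 81 - 152 = -71
sqrt(|disc|) = sqrt(71) = 8.4261
Real part = 9/(2*2) = 2.2500
Imag part = 8.4261/(2*2) = 2.1065

2.2500 ± 2.1065i


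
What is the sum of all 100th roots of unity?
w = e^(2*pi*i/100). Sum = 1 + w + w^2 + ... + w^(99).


The sum of all 100th roots of unity is 0.
Geometric series: (1 - w^100)/(1 - w) = (1-1)/(1-w) = 0 since w^100 = 1, w ≠ 1.
Alternatively: coefficient of z^99 in z^100 - 1 is 0.

0


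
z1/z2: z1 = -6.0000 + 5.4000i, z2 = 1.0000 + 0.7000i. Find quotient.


Conjugate of z2 = 1.0000 - 0.7000i
Numerator: (-6.0000 + 5.4000i)(1.0000 - 0.7000i) = -2.2200 + 9.6000i
Denominator: 1^2 + 0.7^2 = 1.49
Result = (-2.2200 + 9.6000i)/1.49

-1.4899 + 6.4430i


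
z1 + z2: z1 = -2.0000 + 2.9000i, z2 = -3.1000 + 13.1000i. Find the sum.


Real: -2 - 3.1 = -5.1
Imag: 2.9 + 13.1 = 16

-5.1000 + 16.0000i


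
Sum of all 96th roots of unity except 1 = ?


With w = e^(2*pi*i/96), all 96 of the 96th roots of unity w^0 = 1, w, ..., w^(95) sum to 0: 1 + w + ... + w^(95) = (1 - w^96)/(1 - w) = 0 since w^96 = 1, w ≠ 1.
Removing the root 1: w + w^2 + ... + w^(95) = 0 - 1 = -1

Sum = -1


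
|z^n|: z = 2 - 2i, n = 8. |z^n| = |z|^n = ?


|z| = sqrt(4+4) = sqrt(8) = 2.8284
|z^8| = |z|^8 = (sqrt(8))^8 = 8^4 = 4096

|z^8| = 4096


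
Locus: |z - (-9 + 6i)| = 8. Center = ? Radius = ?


|z - z0| = r is a circle with center z0 and radius r.
Center = (-9, 6), radius = 8

Circle with center (-9, 6) and radius 8


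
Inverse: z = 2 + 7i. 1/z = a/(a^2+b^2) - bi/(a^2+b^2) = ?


|z|^2 = 4+49 = 53
1/z = (2 - 7i)/53

1/z = 0.0377 - 0.1321i


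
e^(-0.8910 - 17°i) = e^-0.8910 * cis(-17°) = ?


e^-0.8910 = 0.4102
cos(-17°) = 0.9563
sin(-17°) = -0.2924
Real = 0.4102*0.9563 = 0.3923
Imag = 0.4102*(-0.2924) = -0.1199

0.3923 - 0.1199i


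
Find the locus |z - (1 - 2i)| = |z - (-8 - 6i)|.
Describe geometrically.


Equal distances means the locus is the perpendicular bisector of z1 and z2.
Midpoint = ((1+(-8))/2, (-2+(-6))/2) = (-3.5000, -4.0000)

Perpendicular bisector through (-3.5000, -4.0000)


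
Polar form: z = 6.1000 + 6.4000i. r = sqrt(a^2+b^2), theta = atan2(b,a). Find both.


r = sqrt(37.21+40.96) = sqrt(78.17) = 8.8414
theta = atan2(6.4, 6.1) = 46.3748 degrees

r = 8.8414, theta = 46.3748 degrees


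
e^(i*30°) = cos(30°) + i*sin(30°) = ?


cos(30°) = 0.8660
sin(30°) = 0.5000

e^(i*30°) = 0.8660 + 0.5000i


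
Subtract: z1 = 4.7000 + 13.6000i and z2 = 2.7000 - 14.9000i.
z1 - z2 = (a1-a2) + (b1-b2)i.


Real: 4.7 - 2.7 = 2
Imag: 13.6 + 14.9 = 28.5

2.0000 + 28.5000i


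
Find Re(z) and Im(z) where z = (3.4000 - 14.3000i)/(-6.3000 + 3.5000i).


Multiply by conjugate: (3.4000 - 14.3000i)(-6.3000 - 3.5000i) / ((-6.3)^2 + 3.5^2)
Numerator real = 3.4*(-6.3) - (14.3)*3.5 = -71.47
Numerator imag = -14.3*(-6.3) - 3.4*3.5 = 78.19
Denominator = 51.94
Re(z) = -71.47/51.94 = -1.3760
Im(z) = 78.19/51.94 = 1.5054

Re(z) = -1.3760, Im(z) = 1.5054


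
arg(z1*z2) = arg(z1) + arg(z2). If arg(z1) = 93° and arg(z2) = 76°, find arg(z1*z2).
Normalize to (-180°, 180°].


arg(z1*z2) = 93° + 76° = 169°
Normalized to (-180°, 180°]: 169°

169°


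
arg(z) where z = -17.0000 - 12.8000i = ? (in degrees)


Re = -17, Im = -12.8
arg = atan2(-12.8, -17) = -143.0224 degrees

arg(z) = -143.0224 degrees


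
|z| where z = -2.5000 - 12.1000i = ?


|z| = sqrt((-2.5)^2 + (-12.1)^2) = sqrt(6.25 + 146.41) = sqrt(152.66) = 12.3556

|z| = 12.3556


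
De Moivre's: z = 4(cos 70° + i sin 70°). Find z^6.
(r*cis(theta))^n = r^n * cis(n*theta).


r^6 = 4^6 = 4096
n*theta = 6*70° = 420° = 60° (mod 360)
a = 4096*cos(60°) = 2048.0000
b = 4096*sin(60°) = 3547.2401

4096 cis(60°) = 2048.0000 + 3547.2401i


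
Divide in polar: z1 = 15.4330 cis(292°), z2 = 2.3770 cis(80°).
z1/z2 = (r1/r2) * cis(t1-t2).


r = 15.4330 / 2.3770 = 6.4926
theta = 292° - 80° = 212° = 212° (mod 360)

6.4926 cis(212°)


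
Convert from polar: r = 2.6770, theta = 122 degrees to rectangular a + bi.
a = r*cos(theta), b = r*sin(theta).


a = 2.6770*cos(122°) = 2.6770*(-0.52992) = -1.4186
b = 2.6770*sin(122°) = 2.6770*0.84805 = 2.2702

-1.4186 + 2.2702i


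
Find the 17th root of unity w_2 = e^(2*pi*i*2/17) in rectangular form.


Angle = 360*2/17 = 42.3529°
a = cos(42.3529°) = 0.7390
b = sin(42.3529°) = 0.6737

0.7390 + 0.6737i


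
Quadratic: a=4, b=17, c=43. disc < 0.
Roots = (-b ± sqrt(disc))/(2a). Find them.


disc = 17^2 - 4*4*43 = 289 - 688 = -399
sqrt(|disc|) = sqrt(399) = 19.9750
Real part = -17/(2*4) = -2.1250
Imag part = 19.9750/(2*4) = 2.4969

-2.1250 ± 2.4969i


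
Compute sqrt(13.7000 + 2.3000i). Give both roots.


|z| = sqrt(187.69+5.29) = 13.8917
sqrt((|z|+a)/2) = sqrt((13.8917+13.7)/2) = sqrt(13.7959) = 3.7143
sqrt((|z|-a)/2) = sqrt((13.8917-13.7)/2) = sqrt(0.0959) = 0.3096

±(3.7143 + 0.3096i) i.e. 3.7143 + 0.3096i and -3.7143 - 0.3096i


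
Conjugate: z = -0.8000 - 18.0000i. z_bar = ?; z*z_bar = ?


z_bar = -0.8000 + 18.0000i
z*z_bar = (-0.8)^2 + (-18)^2 = 0.64 + 324 = 324.64

z_bar = -0.8000 + 18.0000i, z*z_bar = 324.64


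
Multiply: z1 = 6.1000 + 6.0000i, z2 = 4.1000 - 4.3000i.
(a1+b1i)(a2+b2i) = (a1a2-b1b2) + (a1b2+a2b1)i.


Real = 6.1*4.1 - 6*(-4.3) = 25.01 - (-25.8) = 50.81
Imag = 6.1*(-4.3) + 4.1*6 = -26.23 + 24.6 = -1.63

50.8100 - 1.6300i


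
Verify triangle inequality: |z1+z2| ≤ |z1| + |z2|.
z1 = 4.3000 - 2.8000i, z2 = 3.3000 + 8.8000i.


|z1| = sqrt(4.3^2 + (-2.8)^2) = sqrt(26.33) = 5.1313
|z2| = sqrt(3.3^2 + 8.8^2) = sqrt(88.33) = 9.3984
z1+z2 = 7.6000 + 6.0000i
|z1+z2| = sqrt(93.76) = 9.6830
|z1|+|z2| = 5.1313 + 9.3984 = 14.5297

|z1+z2| = 9.6830 ≤ |z1|+|z2| = 14.5297 (verified)


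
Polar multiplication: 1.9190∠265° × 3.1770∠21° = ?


r = 1.9190 * 3.1770 = 6.0967
theta = 265° + 21° = 286° = 286° (mod 360)

6.0967 cis(286°)


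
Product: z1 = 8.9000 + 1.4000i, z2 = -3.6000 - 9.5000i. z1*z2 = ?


Real = 8.9*(-3.6) - 1.4*(-9.5) = -32.04 - (-13.3) = -18.74
Imag = 8.9*(-9.5) - (3.6)*1.4 = -84.55 - (5.04) = -89.59

-18.7400 - 89.5900i


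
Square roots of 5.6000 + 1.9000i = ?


|z| = sqrt(31.36+3.61) = 5.9135
sqrt((|z|+a)/2) = sqrt((5.9135+5.6)/2) = sqrt(5.7568) = 2.3993
sqrt((|z|-a)/2) = sqrt((5.9135-5.6)/2) = sqrt(0.1568) = 0.3959

±(2.3993 + 0.3959i) i.e. 2.3993 + 0.3959i and -2.3993 - 0.3959i


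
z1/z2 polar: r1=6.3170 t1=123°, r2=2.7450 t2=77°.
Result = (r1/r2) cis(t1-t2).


r = 6.3170 / 2.7450 = 2.3013
theta = 123° - 77° = 46° = 46° (mod 360)

2.3013 cis(46°)


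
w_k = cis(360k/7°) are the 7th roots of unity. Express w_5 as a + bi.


Angle = 360*5/7 = 257.1429°
a = cos(257.1429°) = -0.2225
b = sin(257.1429°) = -0.9749

-0.2225 - 0.9749i


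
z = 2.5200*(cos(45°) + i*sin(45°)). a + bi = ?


a = 2.5200*cos(45°) = 2.5200*0.7071 = 1.7819
b = 2.5200*sin(45°) = 2.5200*0.7071 = 1.7819

1.7819 + 1.7819i


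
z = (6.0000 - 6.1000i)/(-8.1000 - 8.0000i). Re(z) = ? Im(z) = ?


Multiply by conjugate: (6.0000 - 6.1000i)(-8.1000 + 8.0000i) / ((-8.1)^2 + (-8)^2)
Numerator real = 6*(-8.1) - (6.1)*(-8) = 0.2
Numerator imag = -6.1*(-8.1) - 6*(-8) = 97.41
Denominator = 129.61
Re(z) = 0.2/129.61 = 0.0015
Im(z) = 97.41/129.61 = 0.7516

Re(z) = 0.0015, Im(z) = 0.7516


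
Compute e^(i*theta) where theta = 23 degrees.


cos(23°) = 0.9205
sin(23°) = 0.3907

e^(i*23°) = 0.9205 + 0.3907i


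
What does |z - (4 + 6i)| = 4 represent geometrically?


|z - z0| = r is a circle with center z0 and radius r.
Center = (4, 6), radius = 4

Circle with center (4, 6) and radius 4


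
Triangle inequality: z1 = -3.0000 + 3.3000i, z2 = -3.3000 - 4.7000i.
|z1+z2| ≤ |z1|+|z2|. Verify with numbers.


|z1| = sqrt((-3)^2 + 3.3^2) = sqrt(19.89) = 4.4598
|z2| = sqrt((-3.3)^2 + (-4.7)^2) = sqrt(32.98) = 5.7428
z1+z2 = -6.3000 - 1.4000i
|z1+z2| = sqrt(41.65) = 6.4537
|z1|+|z2| = 4.4598 + 5.7428 = 10.2026

|z1+z2| = 6.4537 ≤ |z1|+|z2| = 10.2026 (verified)


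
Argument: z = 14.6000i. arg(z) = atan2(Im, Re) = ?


Re = 0, Im = 14.6
arg = atan2(14.6, 0) = 90.0000 degrees

arg(z) = 90.0000 degrees


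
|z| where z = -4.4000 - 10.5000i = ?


|z| = sqrt((-4.4)^2 + (-10.5)^2) = sqrt(19.36 + 110.25) = sqrt(129.61) = 11.3846

|z| = 11.3846


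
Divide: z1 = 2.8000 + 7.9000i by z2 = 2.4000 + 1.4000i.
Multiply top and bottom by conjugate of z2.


Conjugate of z2 = 2.4000 - 1.4000i
Numerator: (2.8000 + 7.9000i)(2.4000 - 1.4000i) = 17.7800 + 15.0400i
Denominator: 2.4^2 + 1.4^2 = 7.72
Result = (17.7800 + 15.0400i)/7.72

2.3031 + 1.9482i


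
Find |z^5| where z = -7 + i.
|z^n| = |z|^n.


|z| = sqrt(49+1) = sqrt(50) = 7.0711
|z^5| = |z|^5 = (sqrt(50))^5 = 50^2 * sqrt(50) = 2500*sqrt(50)

|z^5| = 2500*sqrt(50) ≈ 17677.6695


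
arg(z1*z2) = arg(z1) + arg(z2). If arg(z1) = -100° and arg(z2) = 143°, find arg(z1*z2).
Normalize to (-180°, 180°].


arg(z1*z2) = -100° + 143° = 43°
Normalized to (-180°, 180°]: 43°

43°


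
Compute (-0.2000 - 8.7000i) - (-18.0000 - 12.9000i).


Real: -0.2 + 18 = 17.8
Imag: -8.7 + 12.9 = 4.2

17.8000 + 4.2000i


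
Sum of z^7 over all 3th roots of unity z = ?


The roots are w_k = w^k with w = e^(2*pi*i/3), and (w^k)^7 = (w^7)^k.
So S = 1 + u + u^2 + ... + u^(2) with u = w^7.
7 = 2*3 + 1, so 7 is not a multiple of 3: u = (w^3)^2 * w^1 = w^1 ≠ 1 (w is a primitive 3th root), while u^3 = (w^3)^7 = 1.
Geometric series: S = (1 - u^3)/(1 - u) = (1 - 1)/(1 - u) = 0

S = 0


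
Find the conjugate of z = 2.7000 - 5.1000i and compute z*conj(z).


z_bar = 2.7000 + 5.1000i
z*z_bar = 2.7^2 + (-5.1)^2 = 7.29 + 26.01 = 33.3

z_bar = 2.7000 + 5.1000i, z*z_bar = 33.3


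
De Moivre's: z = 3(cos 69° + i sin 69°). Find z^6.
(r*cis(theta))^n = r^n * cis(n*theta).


r^6 = 3^6 = 729
n*theta = 6*69° = 414° = 54° (mod 360)
a = 729*cos(54°) = 428.4954
b = 729*sin(54°) = 589.7734

729 cis(54°) = 428.4954 + 589.7734i


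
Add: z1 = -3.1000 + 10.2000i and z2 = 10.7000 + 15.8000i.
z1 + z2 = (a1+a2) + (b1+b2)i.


Real: -3.1 + 10.7 = 7.6
Imag: 10.2 + 15.8 = 26

7.6000 + 26.0000i


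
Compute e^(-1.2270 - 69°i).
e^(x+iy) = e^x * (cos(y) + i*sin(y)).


e^-1.2270 = 0.2932
cos(-69°) = 0.3584
sin(-69°) = -0.9336
Real = 0.2932*0.3584 = 0.1051
Imag = 0.2932*(-0.9336) = -0.2737

0.1051 - 0.2737i


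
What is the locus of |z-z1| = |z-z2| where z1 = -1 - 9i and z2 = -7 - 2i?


Equal distances means the locus is the perpendicular bisector of z1 and z2.
Midpoint = ((-1+(-7))/2, (-9+(-2))/2) = (-4.0000, -5.5000)

Perpendicular bisector through (-4.0000, -5.5000)


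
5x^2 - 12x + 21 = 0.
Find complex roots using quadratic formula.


disc = (-12)^2 - 4*5*21 = 144 - 420 = -276
sqrt(|disc|) = sqrt(276) = 16.6132
Real part = 12/(2*5) = 1.2000
Imag part = 16.6132/(2*5) = 1.6613

1.2000 ± 1.6613i


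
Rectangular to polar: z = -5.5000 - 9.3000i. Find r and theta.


r = sqrt(30.25+86.49) = sqrt(116.74) = 10.8046
theta = atan2(-9.3, -5.5) = -120.6000 degrees

r = 10.8046, theta = -120.6000 degrees


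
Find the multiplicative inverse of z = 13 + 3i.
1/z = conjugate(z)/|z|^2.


|z|^2 = 169+9 = 178
1/z = (13 - 3i)/178

1/z = 0.0730 - 0.0169i


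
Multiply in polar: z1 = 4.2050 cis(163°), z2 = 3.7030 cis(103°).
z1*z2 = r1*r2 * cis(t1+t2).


r = 4.2050 * 3.7030 = 15.5711
theta = 163° + 103° = 266° = 266° (mod 360)

15.5711 cis(266°)


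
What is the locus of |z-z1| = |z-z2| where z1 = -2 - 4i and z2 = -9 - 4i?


Equal distances means the locus is the perpendicular bisector of z1 and z2.
Midpoint = ((-2+(-9))/2, (-4+(-4))/2) = (-5.5000, -4.0000)

Perpendicular bisector through (-5.5000, -4.0000)


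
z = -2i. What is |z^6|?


|z| = sqrt(0+4) = sqrt(4) = 2
|z^6| = |z|^6 = 2^6 = 64

|z^6| = 64


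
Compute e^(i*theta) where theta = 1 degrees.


cos(1°) = 0.9998
sin(1°) = 0.0175

e^(i*1°) = 0.9998 + 0.0175i


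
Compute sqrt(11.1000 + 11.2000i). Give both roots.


|z| = sqrt(123.21+125.44) = 15.7686
sqrt((|z|+a)/2) = sqrt((15.7686+11.1)/2) = sqrt(13.4343) = 3.6653
sqrt((|z|-a)/2) = sqrt((15.7686-11.1)/2) = sqrt(2.3343) = 1.5278

±(3.6653 + 1.5278i) i.e. 3.6653 + 1.5278i and -3.6653 - 1.5278i


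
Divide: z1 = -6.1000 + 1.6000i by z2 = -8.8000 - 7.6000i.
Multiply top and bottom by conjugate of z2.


Conjugate of z2 = -8.8000 + 7.6000i
Numerator: (-6.1000 + 1.6000i)(-8.8000 + 7.6000i) = 41.5200 - 60.4400i
Denominator: (-8.8)^2 + (-7.6)^2 = 135.2
Result = (41.5200 - 60.4400i)/135.2

0.3071 - 0.4470i


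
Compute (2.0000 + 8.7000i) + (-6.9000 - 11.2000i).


Real: 2 - 6.9 = -4.9
Imag: 8.7 - 11.2 = -2.5

-4.9000 - 2.5000i


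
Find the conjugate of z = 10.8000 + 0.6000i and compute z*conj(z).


z_bar = 10.8000 - 0.6000i
z*z_bar = 10.8^2 + 0.6^2 = 116.64 + 0.36 = 117

z_bar = 10.8000 - 0.6000i, z*z_bar = 117


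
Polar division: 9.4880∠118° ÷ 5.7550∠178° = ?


r = 9.4880 / 5.7550 = 1.6487
theta = 118° - 178° = -60° = 300° (mod 360)

1.6487 cis(300°)


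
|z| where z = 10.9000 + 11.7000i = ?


|z| = sqrt(10.9^2 + 11.7^2) = sqrt(118.81 + 136.89) = sqrt(255.7) = 15.9906

|z| = 15.9906


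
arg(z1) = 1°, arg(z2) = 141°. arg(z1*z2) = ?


arg(z1*z2) = 1° + 141° = 142°
Normalized to (-180°, 180°]: 142°

142°


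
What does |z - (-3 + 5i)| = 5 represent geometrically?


|z - z0| = r is a circle with center z0 and radius r.
Center = (-3, 5), radius = 5

Circle with center (-3, 5) and radius 5


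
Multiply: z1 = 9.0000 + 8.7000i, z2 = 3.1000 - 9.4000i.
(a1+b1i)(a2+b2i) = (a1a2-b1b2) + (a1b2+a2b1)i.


Real = 9*3.1 - 8.7*(-9.4) = 27.9 - (-81.78) = 109.68
Imag = 9*(-9.4) + 3.1*8.7 = -84.6 + 26.97 = -57.63

109.6800 - 57.6300i


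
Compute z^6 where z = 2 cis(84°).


r^6 = 2^6 = 64
n*theta = 6*84° = 504° = 144° (mod 360)
a = 64*cos(144°) = -51.7771
b = 64*sin(144°) = 37.6183

64 cis(144°) = -51.7771 + 37.6183i


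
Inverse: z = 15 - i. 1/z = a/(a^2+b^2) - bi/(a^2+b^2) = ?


|z|^2 = 225+1 = 226
1/z = (15 + 1i)/226

1/z = 0.0664 + 0.0044i


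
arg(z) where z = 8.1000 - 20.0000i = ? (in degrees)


Re = 8.1, Im = -20
arg = atan2(-20, 8.1) = -67.9521 degrees

arg(z) = -67.9521 degrees


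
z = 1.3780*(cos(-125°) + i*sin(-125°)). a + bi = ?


a = 1.3780*cos(-125°) = 1.3780*(-0.5736) = -0.7904
b = 1.3780*sin(-125°) = 1.3780*(-0.81915) = -1.1288

-0.7904 - 1.1288i


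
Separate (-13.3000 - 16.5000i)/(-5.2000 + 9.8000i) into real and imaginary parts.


Multiply by conjugate: (-13.3000 - 16.5000i)(-5.2000 - 9.8000i) / ((-5.2)^2 + 9.8^2)
Numerator real = -13.3*(-5.2) - (16.5)*9.8 = -92.54
Numerator imag = -16.5*(-5.2) - (-13.3)*9.8 = 216.14
Denominator = 123.08
Re(z) = -92.54/123.08 = -0.7519
Im(z) = 216.14/123.08 = 1.7561

Re(z) = -0.7519, Im(z) = 1.7561


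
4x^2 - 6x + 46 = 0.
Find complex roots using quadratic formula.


disc = (-6)^2 - 4*4*46 = 36 - 736 = -700
sqrt(|disc|) = sqrt(700) = 26.4575
Real part = 6/(2*4) = 0.7500
Imag part = 26.4575/(2*4) = 3.3072

0.7500 ± 3.3072i


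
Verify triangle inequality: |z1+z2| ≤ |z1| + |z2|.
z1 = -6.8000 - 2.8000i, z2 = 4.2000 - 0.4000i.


|z1| = sqrt((-6.8)^2 + (-2.8)^2) = sqrt(54.08) = 7.3539
|z2| = sqrt(4.2^2 + (-0.4)^2) = sqrt(17.8) = 4.2190
z1+z2 = -2.6000 - 3.2000i
|z1+z2| = sqrt(17) = 4.1231
|z1|+|z2| = 7.3539 + 4.2190 = 11.5729

|z1+z2| = 4.1231 ≤ |z1|+|z2| = 11.5729 (verified)


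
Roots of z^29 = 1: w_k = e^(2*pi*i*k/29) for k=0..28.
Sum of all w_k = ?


The sum of all 29th roots of unity is 0.
Geometric series: (1 - w^29)/(1 - w) = (1-1)/(1-w) = 0 since w^29 = 1, w ≠ 1.
Alternatively: coefficient of z^28 in z^29 - 1 is 0.

0


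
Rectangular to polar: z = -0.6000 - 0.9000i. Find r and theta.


r = sqrt(0.36+0.81) = sqrt(1.17) = 1.0817
theta = atan2(-0.9, -0.6) = -123.6901 degrees

r = 1.0817, theta = -123.6901 degrees


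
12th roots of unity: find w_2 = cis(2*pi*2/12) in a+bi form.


Angle = 360*2/12 = 60°
a = cos(60°) = 0.5000
b = sin(60°) = 0.8660

0.5000 + 0.8660i


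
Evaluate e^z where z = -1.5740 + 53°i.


e^-1.5740 = 0.2072
cos(53°) = 0.6018
sin(53°) = 0.7986
Real = 0.2072*0.6018 = 0.1247
Imag = 0.2072*0.7986 = 0.1655

0.1247 + 0.1655i


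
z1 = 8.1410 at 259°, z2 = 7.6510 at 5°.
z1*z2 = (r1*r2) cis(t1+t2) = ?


r = 8.1410 * 7.6510 = 62.2868
theta = 259° + 5° = 264° = 264° (mod 360)

62.2868 cis(264°)


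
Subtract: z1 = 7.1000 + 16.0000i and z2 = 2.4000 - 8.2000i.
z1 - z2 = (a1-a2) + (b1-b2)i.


Real: 7.1 - 2.4 = 4.7
Imag: 16 + 8.2 = 24.2

4.7000 + 24.2000i


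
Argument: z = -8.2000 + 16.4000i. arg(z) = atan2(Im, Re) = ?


Re = -8.2, Im = 16.4
arg = atan2(16.4, -8.2) = 116.5651 degrees

arg(z) = 116.5651 degrees


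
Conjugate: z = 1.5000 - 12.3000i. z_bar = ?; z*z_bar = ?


z_bar = 1.5000 + 12.3000i
z*z_bar = 1.5^2 + (-12.3)^2 = 2.25 + 151.29 = 153.54

z_bar = 1.5000 + 12.3000i, z*z_bar = 153.54


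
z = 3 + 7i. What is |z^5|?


|z| = sqrt(9+49) = sqrt(58) = 7.6158
|z^5| = |z|^5 = (sqrt(58))^5 = 58^2 * sqrt(58) = 3364*sqrt(58)

|z^5| = 3364*sqrt(58) ≈ 25619.4607


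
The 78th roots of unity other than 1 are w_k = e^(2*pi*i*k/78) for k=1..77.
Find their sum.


With w = e^(2*pi*i/78), all 78 of the 78th roots of unity w^0 = 1, w, ..., w^(77) sum to 0: 1 + w + ... + w^(77) = (1 - w^78)/(1 - w) = 0 since w^78 = 1, w ≠ 1.
Removing the root 1: w + w^2 + ... + w^(77) = 0 - 1 = -1

Sum = -1


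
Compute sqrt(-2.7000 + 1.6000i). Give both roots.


|z| = sqrt(7.29+2.56) = 3.1385
sqrt((|z|+a)/2) = sqrt((3.1385+(-2.7))/2) = sqrt(0.2192) = 0.4682
sqrt((|z|-a)/2) = sqrt((3.1385-(-2.7))/2) = sqrt(2.9192) = 1.7086

±(0.4682 + 1.7086i) i.e. 0.4682 + 1.7086i and -0.4682 - 1.7086i
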